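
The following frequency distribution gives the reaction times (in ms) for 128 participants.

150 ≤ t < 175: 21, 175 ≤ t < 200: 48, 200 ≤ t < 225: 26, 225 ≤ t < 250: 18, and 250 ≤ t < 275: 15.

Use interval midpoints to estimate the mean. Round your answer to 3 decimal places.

204.297

Midpoints: 162.5, 187.5, 212.5, 237.5, 262.5
Σfm = 21×162.5 + 48×187.5 + 26×212.5 + 18×237.5 + 15×262.5 = 26150
n = Σf = 128
Mean = 26150 / 128 = 204.2969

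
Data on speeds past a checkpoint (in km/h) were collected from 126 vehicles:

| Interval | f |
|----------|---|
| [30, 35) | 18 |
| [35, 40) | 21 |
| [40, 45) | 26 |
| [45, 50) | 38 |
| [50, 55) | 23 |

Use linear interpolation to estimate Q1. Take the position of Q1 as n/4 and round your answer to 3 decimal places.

Cumulative frequencies: 18, 39, 65, 103, 126
n = 126; position = n/4 = 31.5.
This falls in the class [35, 40): L = 35, F = 18, f = 21, h = 5.
Lower quartile ≈ 35 + ((31.5 − 18) / 21) × 5 = 38.2143

38.214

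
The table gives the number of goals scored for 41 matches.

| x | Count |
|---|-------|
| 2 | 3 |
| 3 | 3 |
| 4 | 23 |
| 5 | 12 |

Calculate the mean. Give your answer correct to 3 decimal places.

4.073

Values: 2, 3, 4, 5
Σfx = 3×2 + 3×3 + 23×4 + 12×5 = 167
n = Σf = 41
Mean = 167 / 41 = 4.0732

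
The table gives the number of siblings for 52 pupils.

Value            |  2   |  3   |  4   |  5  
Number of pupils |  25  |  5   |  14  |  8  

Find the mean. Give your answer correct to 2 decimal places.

3.10

Values: 2, 3, 4, 5
Σfx = 25×2 + 5×3 + 14×4 + 8×5 = 161
n = Σf = 52
Mean = 161 / 52 = 3.0962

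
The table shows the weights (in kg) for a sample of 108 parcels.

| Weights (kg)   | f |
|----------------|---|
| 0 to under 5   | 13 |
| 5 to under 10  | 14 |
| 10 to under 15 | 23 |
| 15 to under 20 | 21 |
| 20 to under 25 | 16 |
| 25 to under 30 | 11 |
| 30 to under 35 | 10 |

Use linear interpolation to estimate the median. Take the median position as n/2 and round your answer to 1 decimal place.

Cumulative frequencies: 13, 27, 50, 71, 87, 98, 108
n = 108; position = n/2 = 54.
This falls in the class 15 to under 20: L = 15, F = 50, f = 21, h = 5.
Median ≈ 15 + ((54 − 50) / 21) × 5 = 15.9524

16.0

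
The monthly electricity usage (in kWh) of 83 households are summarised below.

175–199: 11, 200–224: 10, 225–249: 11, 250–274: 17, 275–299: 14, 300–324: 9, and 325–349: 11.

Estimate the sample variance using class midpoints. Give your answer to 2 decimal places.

2278.87

Midpoints: 187, 212, 237, 262, 287, 312, 337
n = 83, Σfm = 21771, mean = 262.3012
Σfm² = 5897427
Σf(m − x̄)² = Σfm² − (Σfm)²/n = 5897427 − 21771²/83 = 186867.4699
Sample variance = 186867.4699 / 82 = 2278.8716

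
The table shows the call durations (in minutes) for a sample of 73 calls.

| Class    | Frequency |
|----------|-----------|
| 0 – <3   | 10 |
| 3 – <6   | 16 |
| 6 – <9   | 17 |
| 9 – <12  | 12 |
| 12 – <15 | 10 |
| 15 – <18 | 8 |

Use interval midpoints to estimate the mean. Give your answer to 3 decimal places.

8.322

Midpoints: 1.5, 4.5, 7.5, 10.5, 13.5, 16.5
Σfm = 10×1.5 + 16×4.5 + 17×7.5 + 12×10.5 + 10×13.5 + 8×16.5 = 607.5
n = Σf = 73
Mean = 607.5 / 73 = 8.3219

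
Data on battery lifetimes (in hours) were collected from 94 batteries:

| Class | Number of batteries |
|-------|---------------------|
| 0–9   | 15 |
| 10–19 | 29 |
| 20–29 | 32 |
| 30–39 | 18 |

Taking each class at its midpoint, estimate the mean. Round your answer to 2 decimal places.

Midpoints: 4.5, 14.5, 24.5, 34.5
Σfm = 15×4.5 + 29×14.5 + 32×24.5 + 18×34.5 = 1893
n = Σf = 94
Mean = 1893 / 94 = 20.1383

20.14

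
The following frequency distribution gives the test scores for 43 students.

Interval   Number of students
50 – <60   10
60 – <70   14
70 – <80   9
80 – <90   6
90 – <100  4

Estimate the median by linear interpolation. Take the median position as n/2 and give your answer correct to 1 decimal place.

68.2

Cumulative frequencies: 10, 24, 33, 39, 43
n = 43; position = n/2 = 21.5.
This falls in the class 60 – <70: L = 60, F = 10, f = 14, h = 10.
Median ≈ 60 + ((21.5 − 10) / 14) × 10 = 68.2143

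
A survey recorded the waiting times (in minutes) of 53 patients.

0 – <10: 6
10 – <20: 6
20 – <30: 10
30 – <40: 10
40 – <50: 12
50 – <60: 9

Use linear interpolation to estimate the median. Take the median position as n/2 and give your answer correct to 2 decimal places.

34.50

Cumulative frequencies: 6, 12, 22, 32, 44, 53
n = 53; position = n/2 = 26.5.
This falls in the class 30 – <40: L = 30, F = 22, f = 10, h = 10.
Median ≈ 30 + ((26.5 − 22) / 10) × 10 = 34.5000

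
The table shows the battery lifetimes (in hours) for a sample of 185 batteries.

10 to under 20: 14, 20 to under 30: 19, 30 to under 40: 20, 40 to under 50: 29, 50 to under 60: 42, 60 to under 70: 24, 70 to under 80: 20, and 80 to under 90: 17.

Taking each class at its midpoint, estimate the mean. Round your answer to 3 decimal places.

Midpoints: 15, 25, 35, 45, 55, 65, 75, 85
Σfm = 14×15 + 19×25 + 20×35 + 29×45 + 42×55 + 24×65 + 20×75 + 17×85 = 9505
n = Σf = 185
Mean = 9505 / 185 = 51.3784

51.378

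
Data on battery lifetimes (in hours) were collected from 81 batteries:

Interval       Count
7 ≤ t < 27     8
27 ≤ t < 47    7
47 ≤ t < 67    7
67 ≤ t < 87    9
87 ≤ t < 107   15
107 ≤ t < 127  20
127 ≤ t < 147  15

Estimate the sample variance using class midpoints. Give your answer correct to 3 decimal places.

1498.272

Midpoints: 17, 37, 57, 77, 97, 117, 137
n = 81, Σfm = 7337, mean = 90.5802
Σfm² = 784449
Σf(m − x̄)² = Σfm² − (Σfm)²/n = 784449 − 7337²/81 = 119861.7284
Sample variance = 119861.7284 / 80 = 1498.2716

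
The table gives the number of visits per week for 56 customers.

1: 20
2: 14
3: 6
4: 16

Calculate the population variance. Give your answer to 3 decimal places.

Values: 1, 2, 3, 4
n = 56, Σfx = 130, mean = 2.3214
Σfx² = 386
Σf(x − x̄)² = Σfx² − (Σfx)²/n = 386 − 130²/56 = 84.2143
Population variance = 84.2143 / 56 = 1.5038

1.504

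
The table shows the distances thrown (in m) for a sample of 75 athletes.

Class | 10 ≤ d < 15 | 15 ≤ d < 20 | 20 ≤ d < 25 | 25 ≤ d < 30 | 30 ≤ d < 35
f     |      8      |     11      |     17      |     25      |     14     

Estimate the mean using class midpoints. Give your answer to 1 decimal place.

24.2

Midpoints: 12.5, 17.5, 22.5, 27.5, 32.5
Σfm = 8×12.5 + 11×17.5 + 17×22.5 + 25×27.5 + 14×32.5 = 1817.5
n = Σf = 75
Mean = 1817.5 / 75 = 24.2333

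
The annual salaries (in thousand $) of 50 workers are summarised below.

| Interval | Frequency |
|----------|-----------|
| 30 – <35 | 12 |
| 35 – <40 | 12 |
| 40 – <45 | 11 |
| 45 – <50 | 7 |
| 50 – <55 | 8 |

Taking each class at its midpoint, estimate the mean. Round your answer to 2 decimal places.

Midpoints: 32.5, 37.5, 42.5, 47.5, 52.5
Σfm = 12×32.5 + 12×37.5 + 11×42.5 + 7×47.5 + 8×52.5 = 2060
n = Σf = 50
Mean = 2060 / 50 = 41.2000

41.20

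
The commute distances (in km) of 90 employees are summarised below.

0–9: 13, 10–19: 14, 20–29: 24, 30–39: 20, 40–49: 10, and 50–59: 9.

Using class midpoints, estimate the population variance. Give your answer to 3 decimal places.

Midpoints: 4.5, 14.5, 24.5, 34.5, 44.5, 54.5
n = 90, Σfm = 2475, mean = 27.5000
Σfm² = 87952.5
Σf(m − x̄)² = Σfm² − (Σfm)²/n = 87952.5 − 2475²/90 = 19890.0000
Population variance = 19890.0000 / 90 = 221.0000

221.000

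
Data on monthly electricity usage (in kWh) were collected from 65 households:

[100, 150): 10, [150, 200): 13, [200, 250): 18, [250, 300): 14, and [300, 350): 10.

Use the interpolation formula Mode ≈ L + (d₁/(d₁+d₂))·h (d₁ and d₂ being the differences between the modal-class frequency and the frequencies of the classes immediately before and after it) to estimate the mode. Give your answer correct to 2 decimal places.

Modal class: [200, 250) (highest frequency 18).
d₁ = 18 − 13 = 5, d₂ = 18 − 14 = 4
Mode ≈ 200 + (5/(5+4)) × 50 = 200 + 27.7778 = 227.7778

227.78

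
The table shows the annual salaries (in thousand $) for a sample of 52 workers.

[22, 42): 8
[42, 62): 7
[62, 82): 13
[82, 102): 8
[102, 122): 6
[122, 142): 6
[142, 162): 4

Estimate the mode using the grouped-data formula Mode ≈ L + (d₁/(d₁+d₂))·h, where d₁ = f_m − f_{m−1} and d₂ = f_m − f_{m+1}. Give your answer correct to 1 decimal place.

Modal class: [62, 82) (highest frequency 13).
d₁ = 13 − 7 = 6, d₂ = 13 − 8 = 5
Mode ≈ 62 + (6/(6+5)) × 20 = 62 + 10.9091 = 72.9091

72.9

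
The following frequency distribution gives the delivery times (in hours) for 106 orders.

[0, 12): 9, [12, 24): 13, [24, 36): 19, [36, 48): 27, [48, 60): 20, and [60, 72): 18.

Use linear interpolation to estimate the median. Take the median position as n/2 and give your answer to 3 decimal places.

41.333

Cumulative frequencies: 9, 22, 41, 68, 88, 106
n = 106; position = n/2 = 53.
This falls in the class [36, 48): L = 36, F = 41, f = 27, h = 12.
Median ≈ 36 + ((53 − 41) / 27) × 12 = 41.3333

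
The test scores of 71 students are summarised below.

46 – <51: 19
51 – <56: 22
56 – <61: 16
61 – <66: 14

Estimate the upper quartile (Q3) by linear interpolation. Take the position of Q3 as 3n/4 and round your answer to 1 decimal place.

59.8

Cumulative frequencies: 19, 41, 57, 71
n = 71; position = 3n/4 = 53.25.
This falls in the class 56 – <61: L = 56, F = 41, f = 16, h = 5.
Upper quartile ≈ 56 + ((53.25 − 41) / 16) × 5 = 59.8281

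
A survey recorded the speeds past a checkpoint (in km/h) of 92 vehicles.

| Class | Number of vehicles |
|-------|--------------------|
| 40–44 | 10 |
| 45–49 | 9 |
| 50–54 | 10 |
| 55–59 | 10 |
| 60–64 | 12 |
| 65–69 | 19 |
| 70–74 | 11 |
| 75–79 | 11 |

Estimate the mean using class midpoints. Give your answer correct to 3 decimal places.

60.750

Midpoints: 42, 47, 52, 57, 62, 67, 72, 77
Σfm = 10×42 + 9×47 + 10×52 + 10×57 + 12×62 + 19×67 + 11×72 + 11×77 = 5589
n = Σf = 92
Mean = 5589 / 92 = 60.7500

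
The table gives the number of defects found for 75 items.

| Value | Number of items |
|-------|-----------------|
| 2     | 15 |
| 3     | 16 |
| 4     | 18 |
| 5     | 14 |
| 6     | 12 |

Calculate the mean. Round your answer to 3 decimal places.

Values: 2, 3, 4, 5, 6
Σfx = 15×2 + 16×3 + 18×4 + 14×5 + 12×6 = 292
n = Σf = 75
Mean = 292 / 75 = 3.8933

3.893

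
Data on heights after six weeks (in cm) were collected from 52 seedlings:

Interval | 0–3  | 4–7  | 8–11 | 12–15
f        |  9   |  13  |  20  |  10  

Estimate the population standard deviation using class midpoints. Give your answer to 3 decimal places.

3.943

Midpoints: 1.5, 5.5, 9.5, 13.5
n = 52, Σfm = 410, mean = 7.8846
Σfm² = 4041
Σf(m − x̄)² = Σfm² − (Σfm)²/n = 4041 − 410²/52 = 808.3077
Population variance = 808.3077 / 52 = 15.5444
Standard deviation = √15.5444 = 3.9426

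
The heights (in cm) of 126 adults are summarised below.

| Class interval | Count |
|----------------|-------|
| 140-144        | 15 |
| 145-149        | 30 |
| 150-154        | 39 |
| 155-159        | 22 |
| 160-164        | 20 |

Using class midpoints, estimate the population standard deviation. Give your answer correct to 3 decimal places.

Midpoints: 142, 147, 152, 157, 162
n = 126, Σfm = 19162, mean = 152.0794
Σfm² = 2918944
Σf(m − x̄)² = Σfm² − (Σfm)²/n = 2918944 − 19162²/126 = 4799.2063
Population variance = 4799.2063 / 126 = 38.0889
Standard deviation = √38.0889 = 6.1716

6.172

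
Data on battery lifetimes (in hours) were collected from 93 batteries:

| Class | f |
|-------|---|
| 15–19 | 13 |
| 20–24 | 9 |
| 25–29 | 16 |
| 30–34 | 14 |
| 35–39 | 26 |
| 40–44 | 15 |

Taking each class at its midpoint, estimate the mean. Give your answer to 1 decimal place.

Midpoints: 17, 22, 27, 32, 37, 42
Σfm = 13×17 + 9×22 + 16×27 + 14×32 + 26×37 + 15×42 = 2891
n = Σf = 93
Mean = 2891 / 93 = 31.0860

31.1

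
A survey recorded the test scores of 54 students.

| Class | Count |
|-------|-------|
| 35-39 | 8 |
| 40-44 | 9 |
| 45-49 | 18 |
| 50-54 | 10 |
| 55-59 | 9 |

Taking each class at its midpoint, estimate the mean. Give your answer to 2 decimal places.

47.28

Midpoints: 37, 42, 47, 52, 57
Σfm = 8×37 + 9×42 + 18×47 + 10×52 + 9×57 = 2553
n = Σf = 54
Mean = 2553 / 54 = 47.2778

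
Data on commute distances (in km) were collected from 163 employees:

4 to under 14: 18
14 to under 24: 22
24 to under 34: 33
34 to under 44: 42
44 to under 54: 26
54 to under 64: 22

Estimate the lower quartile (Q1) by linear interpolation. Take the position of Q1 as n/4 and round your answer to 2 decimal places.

Cumulative frequencies: 18, 40, 73, 115, 141, 163
n = 163; position = n/4 = 40.75.
This falls in the class 24 to under 34: L = 24, F = 40, f = 33, h = 10.
Lower quartile ≈ 24 + ((40.75 − 40) / 33) × 10 = 24.2273

24.23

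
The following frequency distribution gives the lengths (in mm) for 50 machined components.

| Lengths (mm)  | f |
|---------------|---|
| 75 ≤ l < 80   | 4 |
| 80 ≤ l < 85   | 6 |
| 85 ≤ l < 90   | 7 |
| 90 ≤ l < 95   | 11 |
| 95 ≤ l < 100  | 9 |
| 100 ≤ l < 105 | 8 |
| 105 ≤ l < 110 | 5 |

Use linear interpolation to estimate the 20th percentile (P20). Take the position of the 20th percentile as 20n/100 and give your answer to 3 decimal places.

85.000

Cumulative frequencies: 4, 10, 17, 28, 37, 45, 50
n = 50; position = 20n/100 = 10.
This falls in the class 80 ≤ l < 85: L = 80, F = 4, f = 6, h = 5.
20th percentile ≈ 80 + ((10 − 4) / 6) × 5 = 85.0000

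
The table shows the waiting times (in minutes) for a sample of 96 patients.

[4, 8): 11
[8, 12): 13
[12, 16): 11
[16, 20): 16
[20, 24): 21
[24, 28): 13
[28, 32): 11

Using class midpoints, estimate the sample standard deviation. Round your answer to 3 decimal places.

7.488

Midpoints: 6, 10, 14, 18, 22, 26, 30
n = 96, Σfm = 1768, mean = 18.4167
Σfm² = 37888
Σf(m − x̄)² = Σfm² − (Σfm)²/n = 37888 − 1768²/96 = 5327.3333
Sample variance = 5327.3333 / 95 = 56.0772
Standard deviation = √56.0772 = 7.4885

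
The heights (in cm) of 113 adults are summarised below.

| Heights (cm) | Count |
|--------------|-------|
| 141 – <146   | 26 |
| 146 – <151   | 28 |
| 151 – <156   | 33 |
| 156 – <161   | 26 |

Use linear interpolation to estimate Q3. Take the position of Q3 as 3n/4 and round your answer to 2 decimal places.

Cumulative frequencies: 26, 54, 87, 113
n = 113; position = 3n/4 = 84.75.
This falls in the class 151 – <156: L = 151, F = 54, f = 33, h = 5.
Upper quartile ≈ 151 + ((84.75 − 54) / 33) × 5 = 155.6591

155.66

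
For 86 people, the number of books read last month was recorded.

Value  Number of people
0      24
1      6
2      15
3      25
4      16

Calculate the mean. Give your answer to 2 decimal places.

Values: 0, 1, 2, 3, 4
Σfx = 24×0 + 6×1 + 15×2 + 25×3 + 16×4 = 175
n = Σf = 86
Mean = 175 / 86 = 2.0349

2.03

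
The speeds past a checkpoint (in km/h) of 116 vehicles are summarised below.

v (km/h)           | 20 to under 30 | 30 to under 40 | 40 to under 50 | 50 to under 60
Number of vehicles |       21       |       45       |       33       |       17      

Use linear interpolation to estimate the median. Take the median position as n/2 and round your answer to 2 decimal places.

38.22

Cumulative frequencies: 21, 66, 99, 116
n = 116; position = n/2 = 58.
This falls in the class 30 to under 40: L = 30, F = 21, f = 45, h = 10.
Median ≈ 30 + ((58 − 21) / 45) × 10 = 38.2222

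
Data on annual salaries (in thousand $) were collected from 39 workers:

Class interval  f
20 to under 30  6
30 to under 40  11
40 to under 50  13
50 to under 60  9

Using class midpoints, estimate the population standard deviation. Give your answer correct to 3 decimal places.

9.997

Midpoints: 25, 35, 45, 55
n = 39, Σfm = 1615, mean = 41.4103
Σfm² = 70775
Σf(m − x̄)² = Σfm² − (Σfm)²/n = 70775 − 1615²/39 = 3897.4359
Population variance = 3897.4359 / 39 = 99.9343
Standard deviation = √99.9343 = 9.9967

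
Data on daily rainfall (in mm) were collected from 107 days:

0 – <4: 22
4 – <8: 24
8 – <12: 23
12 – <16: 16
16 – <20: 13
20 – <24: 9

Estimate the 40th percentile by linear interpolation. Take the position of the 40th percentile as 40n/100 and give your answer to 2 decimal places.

Cumulative frequencies: 22, 46, 69, 85, 98, 107
n = 107; position = 40n/100 = 42.8.
This falls in the class 4 – <8: L = 4, F = 22, f = 24, h = 4.
40th percentile ≈ 4 + ((42.8 − 22) / 24) × 4 = 7.4667

7.47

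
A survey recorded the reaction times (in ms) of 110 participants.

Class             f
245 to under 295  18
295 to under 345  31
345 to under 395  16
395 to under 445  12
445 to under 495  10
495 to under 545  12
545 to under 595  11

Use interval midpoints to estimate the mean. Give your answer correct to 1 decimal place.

390.5

Midpoints: 270, 320, 370, 420, 470, 520, 570
Σfm = 18×270 + 31×320 + 16×370 + 12×420 + 10×470 + 12×520 + 11×570 = 42950
n = Σf = 110
Mean = 42950 / 110 = 390.4545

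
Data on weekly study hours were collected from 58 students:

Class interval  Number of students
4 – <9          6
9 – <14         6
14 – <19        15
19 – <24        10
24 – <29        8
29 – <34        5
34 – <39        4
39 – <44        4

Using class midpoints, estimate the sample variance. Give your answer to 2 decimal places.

96.92

Midpoints: 6.5, 11.5, 16.5, 21.5, 26.5, 31.5, 36.5, 41.5
n = 58, Σfm = 1252, mean = 21.5862
Σfm² = 32550.5
Σf(m − x̄)² = Σfm² − (Σfm)²/n = 32550.5 − 1252²/58 = 5524.5690
Sample variance = 5524.5690 / 57 = 96.9223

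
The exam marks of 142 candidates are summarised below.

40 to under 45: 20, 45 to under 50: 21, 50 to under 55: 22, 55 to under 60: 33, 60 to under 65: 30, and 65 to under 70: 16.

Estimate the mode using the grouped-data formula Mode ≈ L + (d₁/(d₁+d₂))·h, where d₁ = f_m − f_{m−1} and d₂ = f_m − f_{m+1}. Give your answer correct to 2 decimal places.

58.93

Modal class: 55 to under 60 (highest frequency 33).
d₁ = 33 − 22 = 11, d₂ = 33 − 30 = 3
Mode ≈ 55 + (11/(11+3)) × 5 = 55 + 3.9286 = 58.9286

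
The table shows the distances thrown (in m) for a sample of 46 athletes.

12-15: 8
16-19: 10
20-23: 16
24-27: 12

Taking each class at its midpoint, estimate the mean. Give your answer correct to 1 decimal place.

Midpoints: 13.5, 17.5, 21.5, 25.5
Σfm = 8×13.5 + 10×17.5 + 16×21.5 + 12×25.5 = 933
n = Σf = 46
Mean = 933 / 46 = 20.2826

20.3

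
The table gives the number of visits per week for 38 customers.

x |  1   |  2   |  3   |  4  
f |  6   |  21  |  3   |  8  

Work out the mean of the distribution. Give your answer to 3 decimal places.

2.342

Values: 1, 2, 3, 4
Σfx = 6×1 + 21×2 + 3×3 + 8×4 = 89
n = Σf = 38
Mean = 89 / 38 = 2.3421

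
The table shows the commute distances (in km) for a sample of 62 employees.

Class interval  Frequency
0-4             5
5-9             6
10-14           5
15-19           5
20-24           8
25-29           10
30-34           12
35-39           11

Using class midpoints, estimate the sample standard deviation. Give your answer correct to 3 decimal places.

11.323

Midpoints: 2, 7, 12, 17, 22, 27, 32, 37
n = 62, Σfm = 1434, mean = 23.1290
Σfm² = 40988
Σf(m − x̄)² = Σfm² − (Σfm)²/n = 40988 − 1434²/62 = 7820.9677
Sample variance = 7820.9677 / 61 = 128.2126
Standard deviation = √128.2126 = 11.3231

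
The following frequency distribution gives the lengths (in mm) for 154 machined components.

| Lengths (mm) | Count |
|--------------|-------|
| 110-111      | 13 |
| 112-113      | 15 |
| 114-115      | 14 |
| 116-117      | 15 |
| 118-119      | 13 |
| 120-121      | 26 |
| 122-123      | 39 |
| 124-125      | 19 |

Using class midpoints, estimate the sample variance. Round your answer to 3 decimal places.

Midpoints: 110.5, 112.5, 114.5, 116.5, 118.5, 120.5, 122.5, 124.5
n = 154, Σfm = 18291, mean = 118.7727
Σfm² = 2175528.5
Σf(m − x̄)² = Σfm² − (Σfm)²/n = 2175528.5 − 18291²/154 = 3056.5455
Sample variance = 3056.5455 / 153 = 19.9774

19.977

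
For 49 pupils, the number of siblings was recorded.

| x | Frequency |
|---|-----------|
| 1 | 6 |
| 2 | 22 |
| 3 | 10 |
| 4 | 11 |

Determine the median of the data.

Cumulative frequencies: 6, 28, 38, 49
n = 49, so the median is the value in position (n+1)/2 = 25.
Position 25 falls at value 2.

2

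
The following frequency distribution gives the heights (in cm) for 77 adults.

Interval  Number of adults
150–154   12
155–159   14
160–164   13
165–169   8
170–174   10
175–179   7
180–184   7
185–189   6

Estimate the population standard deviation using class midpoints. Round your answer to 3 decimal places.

Midpoints: 152, 157, 162, 167, 172, 177, 182, 187
n = 77, Σfm = 12819, mean = 166.4805
Σfm² = 2143443
Σf(m − x̄)² = Σfm² − (Σfm)²/n = 2143443 − 12819²/77 = 9329.2208
Population variance = 9329.2208 / 77 = 121.1587
Standard deviation = √121.1587 = 11.0072

11.007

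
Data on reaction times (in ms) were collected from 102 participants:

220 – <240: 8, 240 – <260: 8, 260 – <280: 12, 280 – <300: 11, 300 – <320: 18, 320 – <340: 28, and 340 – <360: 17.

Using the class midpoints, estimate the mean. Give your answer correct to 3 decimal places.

304.314

Midpoints: 230, 250, 270, 290, 310, 330, 350
Σfm = 8×230 + 8×250 + 12×270 + 11×290 + 18×310 + 28×330 + 17×350 = 31040
n = Σf = 102
Mean = 31040 / 102 = 304.3137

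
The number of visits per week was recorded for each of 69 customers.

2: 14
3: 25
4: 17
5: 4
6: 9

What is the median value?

3

Cumulative frequencies: 14, 39, 56, 60, 69
n = 69, so the median is the value in position (n+1)/2 = 35.
Position 35 falls at value 3.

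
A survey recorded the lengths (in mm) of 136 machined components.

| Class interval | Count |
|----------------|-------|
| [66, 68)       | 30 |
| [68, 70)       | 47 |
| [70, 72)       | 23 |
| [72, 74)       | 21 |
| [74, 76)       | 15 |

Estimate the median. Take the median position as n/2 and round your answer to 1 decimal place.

Cumulative frequencies: 30, 77, 100, 121, 136
n = 136; position = n/2 = 68.
This falls in the class [68, 70): L = 68, F = 30, f = 47, h = 2.
Median ≈ 68 + ((68 − 30) / 47) × 2 = 69.6170

69.6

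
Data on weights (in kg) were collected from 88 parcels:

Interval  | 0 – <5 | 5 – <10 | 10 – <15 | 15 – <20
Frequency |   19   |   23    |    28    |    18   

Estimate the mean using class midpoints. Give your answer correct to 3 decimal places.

Midpoints: 2.5, 7.5, 12.5, 17.5
Σfm = 19×2.5 + 23×7.5 + 28×12.5 + 18×17.5 = 885
n = Σf = 88
Mean = 885 / 88 = 10.0568

10.057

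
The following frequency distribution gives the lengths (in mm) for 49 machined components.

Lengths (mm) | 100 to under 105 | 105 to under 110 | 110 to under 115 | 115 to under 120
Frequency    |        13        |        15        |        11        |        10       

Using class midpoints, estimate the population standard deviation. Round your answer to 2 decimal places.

Midpoints: 102.5, 107.5, 112.5, 117.5
n = 49, Σfm = 5357.5, mean = 109.3367
Σfm² = 587206.25
Σf(m − x̄)² = Σfm² − (Σfm)²/n = 587206.25 − 5357.5²/49 = 1434.6939
Population variance = 1434.6939 / 49 = 29.2795
Standard deviation = √29.2795 = 5.4111

5.41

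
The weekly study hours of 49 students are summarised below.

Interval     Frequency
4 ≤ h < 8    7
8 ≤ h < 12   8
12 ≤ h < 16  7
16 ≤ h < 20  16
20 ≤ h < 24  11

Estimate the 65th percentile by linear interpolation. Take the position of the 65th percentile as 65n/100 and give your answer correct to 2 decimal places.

18.46

Cumulative frequencies: 7, 15, 22, 38, 49
n = 49; position = 65n/100 = 31.85.
This falls in the class 16 ≤ h < 20: L = 16, F = 22, f = 16, h = 4.
65th percentile ≈ 16 + ((31.85 − 22) / 16) × 4 = 18.4625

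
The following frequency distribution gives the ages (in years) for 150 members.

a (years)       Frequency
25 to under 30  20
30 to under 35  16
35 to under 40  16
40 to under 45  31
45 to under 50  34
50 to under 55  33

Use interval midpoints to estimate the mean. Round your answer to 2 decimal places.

42.23

Midpoints: 27.5, 32.5, 37.5, 42.5, 47.5, 52.5
Σfm = 20×27.5 + 16×32.5 + 16×37.5 + 31×42.5 + 34×47.5 + 33×52.5 = 6335
n = Σf = 150
Mean = 6335 / 150 = 42.2333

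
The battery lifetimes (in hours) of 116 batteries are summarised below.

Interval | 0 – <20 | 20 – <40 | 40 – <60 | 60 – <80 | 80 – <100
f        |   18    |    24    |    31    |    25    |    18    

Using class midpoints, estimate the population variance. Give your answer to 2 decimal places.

665.49

Midpoints: 10, 30, 50, 70, 90
n = 116, Σfm = 5820, mean = 50.1724
Σfm² = 369200
Σf(m − x̄)² = Σfm² − (Σfm)²/n = 369200 − 5820²/116 = 77196.5517
Population variance = 77196.5517 / 116 = 665.4875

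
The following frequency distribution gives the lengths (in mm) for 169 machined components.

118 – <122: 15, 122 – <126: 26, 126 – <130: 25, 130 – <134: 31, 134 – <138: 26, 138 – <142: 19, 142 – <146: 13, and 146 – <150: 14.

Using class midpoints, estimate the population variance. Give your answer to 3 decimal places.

66.168

Midpoints: 120, 124, 128, 132, 136, 140, 144, 148
n = 169, Σfm = 22456, mean = 132.8757
Σfm² = 2995040
Σf(m − x̄)² = Σfm² − (Σfm)²/n = 2995040 − 22456²/169 = 11182.3905
Population variance = 11182.3905 / 169 = 66.1680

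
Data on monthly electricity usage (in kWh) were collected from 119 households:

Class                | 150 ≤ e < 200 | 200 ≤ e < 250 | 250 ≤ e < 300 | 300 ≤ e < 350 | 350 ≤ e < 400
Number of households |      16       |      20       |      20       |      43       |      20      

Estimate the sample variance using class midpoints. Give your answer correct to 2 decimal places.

Midpoints: 175, 225, 275, 325, 375
n = 119, Σfm = 34275, mean = 288.0252
Σfm² = 10369375
Σf(m − x̄)² = Σfm² − (Σfm)²/n = 10369375 − 34275²/119 = 497310.9244
Sample variance = 497310.9244 / 118 = 4214.4994

4214.50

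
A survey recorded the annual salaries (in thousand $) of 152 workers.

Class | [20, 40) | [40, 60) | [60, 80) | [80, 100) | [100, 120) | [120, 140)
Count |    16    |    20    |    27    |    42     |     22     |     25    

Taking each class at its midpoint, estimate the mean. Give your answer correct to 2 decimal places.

Midpoints: 30, 50, 70, 90, 110, 130
Σfm = 16×30 + 20×50 + 27×70 + 42×90 + 22×110 + 25×130 = 12820
n = Σf = 152
Mean = 12820 / 152 = 84.3421

84.34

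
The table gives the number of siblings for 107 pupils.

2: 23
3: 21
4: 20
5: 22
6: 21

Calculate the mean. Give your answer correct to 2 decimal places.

3.97

Values: 2, 3, 4, 5, 6
Σfx = 23×2 + 21×3 + 20×4 + 22×5 + 21×6 = 425
n = Σf = 107
Mean = 425 / 107 = 3.9720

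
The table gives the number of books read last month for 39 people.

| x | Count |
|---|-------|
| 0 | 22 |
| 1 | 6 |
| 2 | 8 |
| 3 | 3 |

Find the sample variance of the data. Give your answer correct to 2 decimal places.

Values: 0, 1, 2, 3
n = 39, Σfx = 31, mean = 0.7949
Σfx² = 65
Σf(x − x̄)² = Σfx² − (Σfx)²/n = 65 − 31²/39 = 40.3590
Sample variance = 40.3590 / 38 = 1.0621

1.06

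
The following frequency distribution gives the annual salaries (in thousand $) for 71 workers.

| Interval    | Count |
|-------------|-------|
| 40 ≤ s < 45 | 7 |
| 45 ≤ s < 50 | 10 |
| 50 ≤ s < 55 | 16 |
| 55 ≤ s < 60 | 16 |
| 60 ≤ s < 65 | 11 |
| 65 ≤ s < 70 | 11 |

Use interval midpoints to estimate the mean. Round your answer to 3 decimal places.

Midpoints: 42.5, 47.5, 52.5, 57.5, 62.5, 67.5
Σfm = 7×42.5 + 10×47.5 + 16×52.5 + 16×57.5 + 11×62.5 + 11×67.5 = 3962.5
n = Σf = 71
Mean = 3962.5 / 71 = 55.8099

55.810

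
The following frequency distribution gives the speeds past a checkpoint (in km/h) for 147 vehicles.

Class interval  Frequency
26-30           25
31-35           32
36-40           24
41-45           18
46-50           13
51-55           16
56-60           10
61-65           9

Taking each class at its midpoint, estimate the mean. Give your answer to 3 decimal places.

Midpoints: 28, 33, 38, 43, 48, 53, 58, 63
Σfm = 25×28 + 32×33 + 24×38 + 18×43 + 13×48 + 16×53 + 10×58 + 9×63 = 6061
n = Σf = 147
Mean = 6061 / 147 = 41.2313

41.231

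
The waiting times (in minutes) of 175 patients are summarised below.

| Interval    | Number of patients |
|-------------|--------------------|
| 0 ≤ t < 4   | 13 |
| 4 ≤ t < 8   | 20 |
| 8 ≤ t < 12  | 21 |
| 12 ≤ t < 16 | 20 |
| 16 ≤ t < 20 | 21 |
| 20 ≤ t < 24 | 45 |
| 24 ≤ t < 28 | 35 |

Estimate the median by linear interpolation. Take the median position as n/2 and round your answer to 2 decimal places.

18.57

Cumulative frequencies: 13, 33, 54, 74, 95, 140, 175
n = 175; position = n/2 = 87.5.
This falls in the class 16 ≤ t < 20: L = 16, F = 74, f = 21, h = 4.
Median ≈ 16 + ((87.5 − 74) / 21) × 4 = 18.5714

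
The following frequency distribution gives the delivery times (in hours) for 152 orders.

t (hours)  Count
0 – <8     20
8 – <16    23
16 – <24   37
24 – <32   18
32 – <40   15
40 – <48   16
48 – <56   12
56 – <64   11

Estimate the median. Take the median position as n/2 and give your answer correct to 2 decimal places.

Cumulative frequencies: 20, 43, 80, 98, 113, 129, 141, 152
n = 152; position = n/2 = 76.
This falls in the class 16 – <24: L = 16, F = 43, f = 37, h = 8.
Median ≈ 16 + ((76 − 43) / 37) × 8 = 23.1351

23.14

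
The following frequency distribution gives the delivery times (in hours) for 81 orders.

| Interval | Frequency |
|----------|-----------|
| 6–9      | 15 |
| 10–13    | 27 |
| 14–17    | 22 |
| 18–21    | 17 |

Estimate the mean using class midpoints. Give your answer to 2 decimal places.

13.52

Midpoints: 7.5, 11.5, 15.5, 19.5
Σfm = 15×7.5 + 27×11.5 + 22×15.5 + 17×19.5 = 1095.5
n = Σf = 81
Mean = 1095.5 / 81 = 13.5247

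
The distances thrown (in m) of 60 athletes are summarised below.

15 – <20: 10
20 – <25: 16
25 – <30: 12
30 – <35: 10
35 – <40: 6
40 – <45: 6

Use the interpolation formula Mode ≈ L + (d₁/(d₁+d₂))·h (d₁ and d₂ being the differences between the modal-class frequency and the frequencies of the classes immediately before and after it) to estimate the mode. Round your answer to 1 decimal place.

23.0

Modal class: 20 – <25 (highest frequency 16).
d₁ = 16 − 10 = 6, d₂ = 16 − 12 = 4
Mode ≈ 20 + (6/(6+4)) × 5 = 20 + 3.0000 = 23.0000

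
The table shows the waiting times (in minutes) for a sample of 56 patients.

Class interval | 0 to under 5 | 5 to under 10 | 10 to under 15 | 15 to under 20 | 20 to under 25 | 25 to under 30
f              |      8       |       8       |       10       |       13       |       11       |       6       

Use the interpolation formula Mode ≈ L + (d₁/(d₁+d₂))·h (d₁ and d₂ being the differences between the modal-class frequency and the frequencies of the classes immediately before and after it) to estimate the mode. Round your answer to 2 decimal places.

18.00

Modal class: 15 to under 20 (highest frequency 13).
d₁ = 13 − 10 = 3, d₂ = 13 − 11 = 2
Mode ≈ 15 + (3/(3+2)) × 5 = 15 + 3.0000 = 18.0000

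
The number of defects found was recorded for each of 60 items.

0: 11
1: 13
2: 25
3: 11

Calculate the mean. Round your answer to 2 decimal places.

Values: 0, 1, 2, 3
Σfx = 11×0 + 13×1 + 25×2 + 11×3 = 96
n = Σf = 60
Mean = 96 / 60 = 1.6000

1.60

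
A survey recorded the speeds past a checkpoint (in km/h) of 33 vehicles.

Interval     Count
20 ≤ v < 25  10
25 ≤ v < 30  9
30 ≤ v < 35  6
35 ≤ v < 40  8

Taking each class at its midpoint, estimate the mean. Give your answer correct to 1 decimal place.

29.3

Midpoints: 22.5, 27.5, 32.5, 37.5
Σfm = 10×22.5 + 9×27.5 + 6×32.5 + 8×37.5 = 967.5
n = Σf = 33
Mean = 967.5 / 33 = 29.3182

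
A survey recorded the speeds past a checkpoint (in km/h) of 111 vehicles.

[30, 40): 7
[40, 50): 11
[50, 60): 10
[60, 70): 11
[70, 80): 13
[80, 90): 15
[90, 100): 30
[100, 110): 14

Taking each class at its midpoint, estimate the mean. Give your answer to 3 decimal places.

77.252

Midpoints: 35, 45, 55, 65, 75, 85, 95, 105
Σfm = 7×35 + 11×45 + 10×55 + 11×65 + 13×75 + 15×85 + 30×95 + 14×105 = 8575
n = Σf = 111
Mean = 8575 / 111 = 77.2523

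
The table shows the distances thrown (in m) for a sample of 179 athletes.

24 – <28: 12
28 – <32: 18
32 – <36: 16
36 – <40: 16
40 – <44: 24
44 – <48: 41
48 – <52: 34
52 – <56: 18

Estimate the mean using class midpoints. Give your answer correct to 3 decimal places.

42.291

Midpoints: 26, 30, 34, 38, 42, 46, 50, 54
Σfm = 12×26 + 18×30 + 16×34 + 16×38 + 24×42 + 41×46 + 34×50 + 18×54 = 7570
n = Σf = 179
Mean = 7570 / 179 = 42.2905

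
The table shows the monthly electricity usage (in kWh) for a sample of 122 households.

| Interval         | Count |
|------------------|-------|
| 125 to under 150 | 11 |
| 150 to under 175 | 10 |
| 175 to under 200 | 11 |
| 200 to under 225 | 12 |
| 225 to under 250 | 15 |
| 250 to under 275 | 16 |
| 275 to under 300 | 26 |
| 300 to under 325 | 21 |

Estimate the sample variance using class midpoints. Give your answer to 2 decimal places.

3236.90

Midpoints: 137.5, 162.5, 187.5, 212.5, 237.5, 262.5, 287.5, 312.5
n = 122, Σfm = 29550, mean = 242.2131
Σfm² = 7549062.5
Σf(m − x̄)² = Σfm² − (Σfm)²/n = 7549062.5 − 29550²/122 = 391664.9590
Sample variance = 391664.9590 / 121 = 3236.9005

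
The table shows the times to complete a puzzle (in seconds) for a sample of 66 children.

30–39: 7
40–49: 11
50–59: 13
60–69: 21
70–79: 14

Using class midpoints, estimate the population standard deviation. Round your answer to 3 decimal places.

12.749

Midpoints: 34.5, 44.5, 54.5, 64.5, 74.5
n = 66, Σfm = 3837, mean = 58.1364
Σfm² = 233796.5
Σf(m − x̄)² = Σfm² − (Σfm)²/n = 233796.5 − 3837²/66 = 10727.2727
Population variance = 10727.2727 / 66 = 162.5344
Standard deviation = √162.5344 = 12.7489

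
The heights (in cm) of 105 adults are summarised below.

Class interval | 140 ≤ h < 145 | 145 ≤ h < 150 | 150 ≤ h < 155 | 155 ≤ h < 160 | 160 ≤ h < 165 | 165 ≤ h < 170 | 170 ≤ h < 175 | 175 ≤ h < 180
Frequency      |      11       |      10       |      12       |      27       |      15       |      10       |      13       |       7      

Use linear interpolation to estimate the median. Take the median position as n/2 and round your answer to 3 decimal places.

158.611

Cumulative frequencies: 11, 21, 33, 60, 75, 85, 98, 105
n = 105; position = n/2 = 52.5.
This falls in the class 155 ≤ h < 160: L = 155, F = 33, f = 27, h = 5.
Median ≈ 155 + ((52.5 − 33) / 27) × 5 = 158.6111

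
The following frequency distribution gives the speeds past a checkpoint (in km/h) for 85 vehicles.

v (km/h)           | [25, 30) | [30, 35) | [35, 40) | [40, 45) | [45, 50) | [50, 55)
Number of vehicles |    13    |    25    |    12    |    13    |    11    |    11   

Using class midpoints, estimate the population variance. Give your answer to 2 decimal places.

67.53

Midpoints: 27.5, 32.5, 37.5, 42.5, 47.5, 52.5
n = 85, Σfm = 3272.5, mean = 38.5000
Σfm² = 131731.25
Σf(m − x̄)² = Σfm² − (Σfm)²/n = 131731.25 − 3272.5²/85 = 5740.0000
Population variance = 5740.0000 / 85 = 67.5294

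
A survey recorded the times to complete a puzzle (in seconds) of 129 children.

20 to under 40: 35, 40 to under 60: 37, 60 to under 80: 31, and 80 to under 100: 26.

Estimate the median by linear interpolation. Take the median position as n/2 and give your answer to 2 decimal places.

55.95

Cumulative frequencies: 35, 72, 103, 129
n = 129; position = n/2 = 64.5.
This falls in the class 40 to under 60: L = 40, F = 35, f = 37, h = 20.
Median ≈ 40 + ((64.5 − 35) / 37) × 20 = 55.9459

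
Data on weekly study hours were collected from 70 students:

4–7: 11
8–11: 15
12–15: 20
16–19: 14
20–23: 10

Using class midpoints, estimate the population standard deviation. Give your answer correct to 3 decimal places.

5.079

Midpoints: 5.5, 9.5, 13.5, 17.5, 21.5
n = 70, Σfm = 933, mean = 13.3286
Σfm² = 14241.5
Σf(m − x̄)² = Σfm² − (Σfm)²/n = 14241.5 − 933²/70 = 1805.9429
Population variance = 1805.9429 / 70 = 25.7992
Standard deviation = √25.7992 = 5.0793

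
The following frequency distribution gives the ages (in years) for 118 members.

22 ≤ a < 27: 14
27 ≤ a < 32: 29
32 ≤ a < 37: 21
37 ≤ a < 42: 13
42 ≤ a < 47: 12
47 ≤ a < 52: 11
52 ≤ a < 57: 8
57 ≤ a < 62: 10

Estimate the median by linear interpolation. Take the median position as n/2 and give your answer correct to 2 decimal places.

Cumulative frequencies: 14, 43, 64, 77, 89, 100, 108, 118
n = 118; position = n/2 = 59.
This falls in the class 32 ≤ a < 37: L = 32, F = 43, f = 21, h = 5.
Median ≈ 32 + ((59 − 43) / 21) × 5 = 35.8095

35.81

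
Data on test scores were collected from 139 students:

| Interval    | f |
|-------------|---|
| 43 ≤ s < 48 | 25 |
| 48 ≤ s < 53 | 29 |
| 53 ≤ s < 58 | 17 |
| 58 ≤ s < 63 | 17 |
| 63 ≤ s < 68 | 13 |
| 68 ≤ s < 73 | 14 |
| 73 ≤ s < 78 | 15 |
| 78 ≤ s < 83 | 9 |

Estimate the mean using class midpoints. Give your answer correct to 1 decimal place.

Midpoints: 45.5, 50.5, 55.5, 60.5, 65.5, 70.5, 75.5, 80.5
Σfm = 25×45.5 + 29×50.5 + 17×55.5 + 17×60.5 + 13×65.5 + 14×70.5 + 15×75.5 + 9×80.5 = 8269.5
n = Σf = 139
Mean = 8269.5 / 139 = 59.4928

59.5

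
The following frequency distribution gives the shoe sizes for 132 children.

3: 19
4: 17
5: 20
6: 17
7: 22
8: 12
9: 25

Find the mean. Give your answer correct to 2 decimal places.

6.08

Values: 3, 4, 5, 6, 7, 8, 9
Σfx = 19×3 + 17×4 + 20×5 + 17×6 + 22×7 + 12×8 + 25×9 = 802
n = Σf = 132
Mean = 802 / 132 = 6.0758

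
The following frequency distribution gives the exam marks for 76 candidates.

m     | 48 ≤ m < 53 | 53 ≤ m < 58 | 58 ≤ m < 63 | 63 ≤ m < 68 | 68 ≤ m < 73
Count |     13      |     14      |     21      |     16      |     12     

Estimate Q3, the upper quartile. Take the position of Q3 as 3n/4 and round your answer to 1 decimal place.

65.8

Cumulative frequencies: 13, 27, 48, 64, 76
n = 76; position = 3n/4 = 57.
This falls in the class 63 ≤ m < 68: L = 63, F = 48, f = 16, h = 5.
Upper quartile ≈ 63 + ((57 − 48) / 16) × 5 = 65.8125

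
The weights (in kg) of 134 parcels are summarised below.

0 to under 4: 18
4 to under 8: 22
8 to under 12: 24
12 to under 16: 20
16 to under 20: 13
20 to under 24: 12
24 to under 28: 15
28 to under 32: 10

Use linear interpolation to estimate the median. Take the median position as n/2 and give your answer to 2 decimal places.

12.60

Cumulative frequencies: 18, 40, 64, 84, 97, 109, 124, 134
n = 134; position = n/2 = 67.
This falls in the class 12 to under 16: L = 12, F = 64, f = 20, h = 4.
Median ≈ 12 + ((67 − 64) / 20) × 4 = 12.6000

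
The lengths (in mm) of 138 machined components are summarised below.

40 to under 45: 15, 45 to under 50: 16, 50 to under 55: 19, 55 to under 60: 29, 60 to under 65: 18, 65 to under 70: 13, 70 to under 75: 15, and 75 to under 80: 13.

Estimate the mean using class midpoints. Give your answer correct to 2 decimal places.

59.13

Midpoints: 42.5, 47.5, 52.5, 57.5, 62.5, 67.5, 72.5, 77.5
Σfm = 15×42.5 + 16×47.5 + 19×52.5 + 29×57.5 + 18×62.5 + 13×67.5 + 15×72.5 + 13×77.5 = 8160
n = Σf = 138
Mean = 8160 / 138 = 59.1304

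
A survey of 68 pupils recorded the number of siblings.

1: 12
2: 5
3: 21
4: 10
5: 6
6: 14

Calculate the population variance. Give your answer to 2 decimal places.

2.87

Values: 1, 2, 3, 4, 5, 6
n = 68, Σfx = 239, mean = 3.5147
Σfx² = 1035
Σf(x − x̄)² = Σfx² − (Σfx)²/n = 1035 − 239²/68 = 194.9853
Population variance = 194.9853 / 68 = 2.8674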